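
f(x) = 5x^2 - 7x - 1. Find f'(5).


Differentiate term by term using power and sum rules:
f(x) = 5x^2 - 7x - 1
f'(x) = 10x - 7
Substitute x = 5:
f'(5) = 10 * 5 - 7
= 50 - 7
= 43

43


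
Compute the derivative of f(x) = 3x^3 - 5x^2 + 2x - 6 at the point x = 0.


Differentiate f(x) = 3x^3 - 5x^2 + 2x - 6 term by term:
f'(x) = 9x^2 - 10x + 2
Substitute x = 0:
f'(0) = 9 * 0^2 - 10 * 0 + 2
= 0 + 0 + 2
= 2

2


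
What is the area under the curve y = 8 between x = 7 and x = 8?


The area under a constant function y = 8 is a rectangle.
Width = 8 - 7 = 1
Height = 8
Area = width * height
= 1 * 8
= 8

8


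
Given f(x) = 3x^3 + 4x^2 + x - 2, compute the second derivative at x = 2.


First derivative:
f'(x) = 9x^2 + 8x + 1
Second derivative:
f''(x) = 18x + 8
Substitute x = 2:
f''(2) = 18 * 2 + 8
= 36 + 8
= 44

44


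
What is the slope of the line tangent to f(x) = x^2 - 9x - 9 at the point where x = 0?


The slope of the tangent line equals f'(x) at the point.
f(x) = x^2 - 9x - 9
f'(x) = 2x - 9
At x = 0:
f'(0) = 2 * 0 - 9
= 0 - 9
= -9

-9


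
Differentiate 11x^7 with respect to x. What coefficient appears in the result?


We apply the power rule: d/dx [ax^n] = a*n * x^(n-1)
d/dx [11x^7]
= 11 * 7 * x^(7-1)
= 77x^6
The coefficient is 77

77


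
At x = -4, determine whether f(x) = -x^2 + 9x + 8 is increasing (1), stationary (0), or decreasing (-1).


Compute f'(x) to determine behavior:
f'(x) = -2x + 9
f'(-4) = -2 * (-4) + 9
= 8 + 9
= 17
Since f'(-4) > 0, the function is increasing (1)

1


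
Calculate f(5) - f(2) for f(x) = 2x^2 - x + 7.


Net change = f(b) - f(a)
f(x) = 2x^2 - x + 7
Compute f(5):
f(5) = 2 * 5^2 - 1 * 5 + 7
= 50 - 5 + 7
= 52
Compute f(2):
f(2) = 2 * 2^2 - 1 * 2 + 7
= 8 - 2 + 7
= 13
Net change = 52 - 13 = 39

39


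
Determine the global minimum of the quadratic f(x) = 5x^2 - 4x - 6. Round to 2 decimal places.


For a quadratic f(x) = ax^2 + bx + c with a > 0, the minimum is at the vertex.
Vertex x-coordinate: x = -b/(2a)
x = -(-4) / (2 * 5)
x = 4/10 = 2/5
Substitute back to find the minimum value:
f(2/5) = 5 * (2/5)^2 - 4 * (2/5) - 6
= 4/5 - 8/5 - 6
= -34/5 = -6.80

-6.80


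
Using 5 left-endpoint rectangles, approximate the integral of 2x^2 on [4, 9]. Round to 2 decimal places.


Left Riemann sum uses left endpoints of each subinterval.
Interval: [4, 9], n = 5
dx = (9 - 4) / 5 = 1
Left endpoints: [4, 5, 6, 7, 8]
f values: [32, 50, 72, 98, 128]
Sum = dx * (sum of f values)
= 1 * 380
= 380 = 380.00

380.00


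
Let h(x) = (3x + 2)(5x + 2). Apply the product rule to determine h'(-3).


Let u(x) = 3x + 2 and v(x) = 5x + 2
u'(x) = 3
v'(x) = 5
Product rule: h'(x) = u'(x)*v(x) + u(x)*v'(x)
= 3 * (5x + 2) + (3x + 2) * 5
At x = -3:
u(-3) = 3 * (-3) + 2 = -7
v(-3) = 5 * (-3) + 2 = -13
h'(-3) = 3 * (-13) + (-7) * 5
= -39 - 35
= -74

-74


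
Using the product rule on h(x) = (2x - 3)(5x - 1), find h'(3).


Let u(x) = 2x - 3 and v(x) = 5x - 1
u'(x) = 2
v'(x) = 5
Product rule: h'(x) = u'(x)*v(x) + u(x)*v'(x)
= 2 * (5x - 1) + (2x - 3) * 5
At x = 3:
u(3) = 2 * 3 - 3 = 3
v(3) = 5 * 3 - 1 = 14
h'(3) = 2 * 14 + 3 * 5
= 28 + 15
= 43

43


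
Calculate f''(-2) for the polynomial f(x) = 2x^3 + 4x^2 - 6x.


First derivative:
f'(x) = 6x^2 + 8x - 6
Second derivative:
f''(x) = 12x + 8
Substitute x = -2:
f''(-2) = 12 * (-2) + 8
= -24 + 8
= -16

-16


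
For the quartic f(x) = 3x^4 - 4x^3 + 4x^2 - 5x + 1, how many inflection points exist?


Inflection points occur where f''(x) = 0 and concavity changes.
f(x) = 3x^4 - 4x^3 + 4x^2 - 5x + 1
f'(x) = 12x^3 - 12x^2 + 8x - 5
f''(x) = 36x^2 - 24x + 8
This is a quadratic in x. Use the discriminant to count real roots.
Discriminant = (-24)^2 - 4 * 36 * 8
= 576 - 1152
= -576
Since discriminant < 0, f''(x) = 0 has no real solutions.
Number of inflection points: 0

0


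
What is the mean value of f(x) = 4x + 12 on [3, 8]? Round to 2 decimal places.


Average value = 1/(b-a) * integral from a to b of f(x) dx
First compute the integral of 4x + 12:
F(x) = 2x^2 + 12x
F(8) = 2 * 64 + 12 * 8 = 224
F(3) = 2 * 9 + 12 * 3 = 54
Integral = 224 - 54 = 170
Average = 170 / (8 - 3) = 170 / 5
= 34 = 34.00

34.00


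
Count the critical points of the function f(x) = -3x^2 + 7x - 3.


Find where f'(x) = 0:
f'(x) = -6x + 7
Set f'(x) = 0:
-6x + 7 = 0
x = -7 / (-6) = 7/6
This is a linear equation in x, so there is exactly one solution.
Number of critical points: 1

1


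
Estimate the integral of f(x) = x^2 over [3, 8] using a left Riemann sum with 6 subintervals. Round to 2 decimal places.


Left Riemann sum uses left endpoints of each subinterval.
Interval: [3, 8], n = 6
dx = (8 - 3) / 6 = 5/6
Left endpoints: [3, 23/6, 14/3, 11/2, 19/3, 43/6]
f values: [9, 529/36, 196/9, 121/4, 361/9, 1849/36]
Sum = dx * (sum of f values)
= 5/6 * 6019/36
= 30095/216 ≈ 139.33

139.33


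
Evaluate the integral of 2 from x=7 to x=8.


The integral of a constant k over [a, b] equals k * (b - a).
integral from 7 to 8 of 2 dx
= 2 * (8 - 7)
= 2 * 1
= 2

2


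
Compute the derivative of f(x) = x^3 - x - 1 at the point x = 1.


Differentiate f(x) = x^3 - x - 1 term by term:
f'(x) = 3x^2 - 1
Substitute x = 1:
f'(1) = 3 * 1^2 + 0 * 1 - 1
= 3 + 0 - 1
= 2

2


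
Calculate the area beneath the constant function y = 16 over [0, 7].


The area under a constant function y = 16 is a rectangle.
Width = 7 - 0 = 7
Height = 16
Area = width * height
= 7 * 16
= 112

112


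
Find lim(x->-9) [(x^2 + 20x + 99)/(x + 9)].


Direct substitution gives 0/0, so we factor the numerator.
Factor: (x^2 + 20x + 99) = (x + 9)(x + 11)
Cancel the common factor (x + 9):
(x^2 + 20x + 99)/(x + 9) = (x + 11)
Now substitute x = -9:
= (-9) - (-11) = 2

2


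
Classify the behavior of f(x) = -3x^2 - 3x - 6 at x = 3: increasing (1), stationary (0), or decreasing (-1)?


Compute f'(x) to determine behavior:
f'(x) = -6x - 3
f'(3) = -6 * 3 - 3
= -18 - 3
= -21
Since f'(3) < 0, the function is decreasing (-1)

-1


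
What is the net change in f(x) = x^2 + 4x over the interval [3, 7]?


Net change = f(b) - f(a)
f(x) = x^2 + 4x
Compute f(7):
f(7) = 1 * 7^2 + 4 * 7 + 0
= 49 + 28 + 0
= 77
Compute f(3):
f(3) = 1 * 3^2 + 4 * 3 + 0
= 9 + 12 + 0
= 21
Net change = 77 - 21 = 56

56


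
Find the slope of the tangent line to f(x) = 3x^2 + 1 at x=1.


The slope of the tangent line equals f'(x) at the point.
f(x) = 3x^2 + 1
f'(x) = 6x
At x = 1:
f'(1) = 6 * 1 + 0
= 6 + 0
= 6

6


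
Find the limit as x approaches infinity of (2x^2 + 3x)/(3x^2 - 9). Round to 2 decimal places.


For limits at infinity with equal-degree polynomials,
we compare leading coefficients.
Numerator leading term: 2x^2
Denominator leading term: 3x^2
Divide both by x^2:
lim = (2 + 3/x) / (3 - 9/x^2)
As x -> infinity, the 1/x and 1/x^2 terms vanish:
= 2/3 ≈ 0.67

0.67


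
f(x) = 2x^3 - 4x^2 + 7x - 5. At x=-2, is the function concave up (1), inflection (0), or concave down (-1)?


Concavity is determined by the sign of f''(x).
f(x) = 2x^3 - 4x^2 + 7x - 5
f'(x) = 6x^2 - 8x + 7
f''(x) = 12x - 8
f''(-2) = 12 * (-2) - 8
= -24 - 8
= -32
Since f''(-2) < 0, the function is concave down (-1)

-1


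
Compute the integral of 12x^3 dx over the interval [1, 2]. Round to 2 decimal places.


Find the antiderivative of 12x^3:
F(x) = 12/4 * x^4
Apply the Fundamental Theorem of Calculus:
F(2) - F(1)
= 12/4 * 2^4 - 12/4 * 1^4
= 12/4 * (16 - 1)
= 12/4 * 15
= 45 = 45.00

45.00


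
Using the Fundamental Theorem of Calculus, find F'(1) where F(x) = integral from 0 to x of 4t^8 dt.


By the Fundamental Theorem of Calculus (Part 1):
If F(x) = integral from 0 to x of f(t) dt, then F'(x) = f(x)
Here f(t) = 4t^8
So F'(x) = 4x^8
Evaluate at x = 1:
F'(1) = 4 * 1^8
= 4 * 1
= 4

4


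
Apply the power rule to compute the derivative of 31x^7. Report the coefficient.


We apply the power rule: d/dx [ax^n] = a*n * x^(n-1)
d/dx [31x^7]
= 31 * 7 * x^(7-1)
= 217x^6
The coefficient is 217

217


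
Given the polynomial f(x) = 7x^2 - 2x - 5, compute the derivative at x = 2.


Differentiate term by term using power and sum rules:
f(x) = 7x^2 - 2x - 5
f'(x) = 14x - 2
Substitute x = 2:
f'(2) = 14 * 2 - 2
= 28 - 2
= 26

26


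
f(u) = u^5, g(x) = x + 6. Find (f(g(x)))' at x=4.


Using the chain rule: (f(g(x)))' = f'(g(x)) * g'(x)
First, find g(4):
g(4) = 1 * 4 + 6 = 10
Next, f'(u) = 5u^4
And g'(x) = 1
So f'(g(4)) * g'(4)
= 5 * 10^4 * 1
= 5 * 10000 * 1
= 50000

50000


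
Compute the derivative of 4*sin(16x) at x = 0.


Apply the chain rule to differentiate 4*sin(16x):
d/dx [4*sin(16x)]
= 4 * cos(16x) * d/dx(16x)
= 4 * 16 * cos(16x)
= 64 * cos(16x)
Evaluate at x = 0:
= 64 * cos(0)
= 64 * 1
= 64

64


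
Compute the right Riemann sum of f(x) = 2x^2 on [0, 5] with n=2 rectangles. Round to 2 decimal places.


Right Riemann sum uses right endpoints of each subinterval.
Interval: [0, 5], n = 2
dx = (5 - 0) / 2 = 5/2
Right endpoints: [5/2, 5]
f values: [25/2, 50]
Sum = dx * (sum of f values)
= 5/2 * 125/2
= 625/4 = 156.25

156.25


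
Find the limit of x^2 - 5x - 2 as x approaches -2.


Since polynomials are continuous, we use direct substitution.
lim(x->-2) of x^2 - 5x - 2
= 1 * (-2)^2 - 5 * (-2) - 2
= 4 + 10 - 2
= 12

12


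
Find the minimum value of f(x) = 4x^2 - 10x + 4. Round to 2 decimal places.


For a quadratic f(x) = ax^2 + bx + c with a > 0, the minimum is at the vertex.
Vertex x-coordinate: x = -b/(2a)
x = -(-10) / (2 * 4)
x = 10/8 = 5/4
Substitute back to find the minimum value:
f(5/4) = 4 * (5/4)^2 - 10 * (5/4) + 4
= 25/4 - 25/2 + 4
= -9/4 = -2.25

-2.25


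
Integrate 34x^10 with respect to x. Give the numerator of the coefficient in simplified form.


Apply the power rule for integration:
integral of ax^n dx = a/(n+1) * x^(n+1) + C
integral of 34x^10 dx
= 34/11 * x^11 + C
The coefficient in lowest terms is 34/11, and its numerator is 34

34


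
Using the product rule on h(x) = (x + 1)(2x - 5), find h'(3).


Let u(x) = x + 1 and v(x) = 2x - 5
u'(x) = 1
v'(x) = 2
Product rule: h'(x) = u'(x)*v(x) + u(x)*v'(x)
= 1 * (2x - 5) + (x + 1) * 2
At x = 3:
u(3) = 1 * 3 + 1 = 4
v(3) = 2 * 3 - 5 = 1
h'(3) = 1 * 1 + 4 * 2
= 1 + 8
= 9

9


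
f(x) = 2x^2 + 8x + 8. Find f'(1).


Differentiate term by term using power and sum rules:
f(x) = 2x^2 + 8x + 8
f'(x) = 4x + 8
Substitute x = 1:
f'(1) = 4 * 1 + 8
= 4 + 8
= 12

12


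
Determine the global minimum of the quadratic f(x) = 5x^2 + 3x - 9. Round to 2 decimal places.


For a quadratic f(x) = ax^2 + bx + c with a > 0, the minimum is at the vertex.
Vertex x-coordinate: x = -b/(2a)
x = -(3) / (2 * 5)
x = -3/10
Substitute back to find the minimum value:
f(-3/10) = 5 * (-3/10)^2 + 3 * (-3/10) - 9
= 9/20 - 9/10 - 9
= -189/20 = -9.45

-9.45


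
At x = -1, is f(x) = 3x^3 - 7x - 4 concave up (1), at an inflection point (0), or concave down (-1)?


Concavity is determined by the sign of f''(x).
f(x) = 3x^3 - 7x - 4
f'(x) = 9x^2 - 7
f''(x) = 18x
f''(-1) = 18 * (-1) + 0
= -18 + 0
= -18
Since f''(-1) < 0, the function is concave down (-1)

-1


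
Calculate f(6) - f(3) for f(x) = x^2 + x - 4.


Net change = f(b) - f(a)
f(x) = x^2 + x - 4
Compute f(6):
f(6) = 1 * 6^2 + 1 * 6 - 4
= 36 + 6 - 4
= 38
Compute f(3):
f(3) = 1 * 3^2 + 1 * 3 - 4
= 9 + 3 - 4
= 8
Net change = 38 - 8 = 30

30


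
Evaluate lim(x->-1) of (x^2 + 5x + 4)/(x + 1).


Direct substitution gives 0/0, so we factor the numerator.
Factor: (x^2 + 5x + 4) = (x + 1)(x + 4)
Cancel the common factor (x + 1):
(x^2 + 5x + 4)/(x + 1) = (x + 4)
Now substitute x = -1:
= (-1) - (-4) = 3

3


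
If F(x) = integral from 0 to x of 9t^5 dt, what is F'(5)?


By the Fundamental Theorem of Calculus (Part 1):
If F(x) = integral from 0 to x of f(t) dt, then F'(x) = f(x)
Here f(t) = 9t^5
So F'(x) = 9x^5
Evaluate at x = 5:
F'(5) = 9 * 5^5
= 9 * 3125
= 28125

28125


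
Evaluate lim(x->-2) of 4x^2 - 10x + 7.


Since polynomials are continuous, we use direct substitution.
lim(x->-2) of 4x^2 - 10x + 7
= 4 * (-2)^2 - 10 * (-2) + 7
= 16 + 20 + 7
= 43

43


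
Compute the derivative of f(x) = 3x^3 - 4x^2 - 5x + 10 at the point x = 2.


Differentiate f(x) = 3x^3 - 4x^2 - 5x + 10 term by term:
f'(x) = 9x^2 - 8x - 5
Substitute x = 2:
f'(2) = 9 * 2^2 - 8 * 2 - 5
= 36 - 16 - 5
= 15

15


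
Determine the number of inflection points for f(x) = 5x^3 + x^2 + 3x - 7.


Inflection points occur where f''(x) = 0 and concavity changes.
f(x) = 5x^3 + x^2 + 3x - 7
f'(x) = 15x^2 + 2x + 3
f''(x) = 30x + 2
Set f''(x) = 0:
30x + 2 = 0
x = -2 / 30 = -1/15
Since f''(x) is linear (degree 1), it changes sign at this point.
Therefore there is exactly 1 inflection point.

1


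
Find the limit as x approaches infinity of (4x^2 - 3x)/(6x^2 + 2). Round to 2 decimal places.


For limits at infinity with equal-degree polynomials,
we compare leading coefficients.
Numerator leading term: 4x^2
Denominator leading term: 6x^2
Divide both by x^2:
lim = (4 - 3/x) / (6 + 2/x^2)
As x -> infinity, the 1/x and 1/x^2 terms vanish:
= 4/6 = 2/3 ≈ 0.67

0.67


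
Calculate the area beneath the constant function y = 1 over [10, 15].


The area under a constant function y = 1 is a rectangle.
Width = 15 - 10 = 5
Height = 1
Area = width * height
= 5 * 1
= 5

5


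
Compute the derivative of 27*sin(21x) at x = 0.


Apply the chain rule to differentiate 27*sin(21x):
d/dx [27*sin(21x)]
= 27 * cos(21x) * d/dx(21x)
= 27 * 21 * cos(21x)
= 567 * cos(21x)
Evaluate at x = 0:
= 567 * cos(0)
= 567 * 1
= 567

567


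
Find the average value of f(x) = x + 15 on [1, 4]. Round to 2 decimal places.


Average value = 1/(b-a) * integral from a to b of f(x) dx
First compute the integral of x + 15:
F(x) = (1/2)x^2 + 15x
F(4) = 1/2 * 16 + 15 * 4 = 68
F(1) = 1/2 * 1 + 15 * 1 = 31/2
Integral = 68 - 31/2 = 105/2
Average = (105/2) / (4 - 1) = (105/2) / 3
= 35/2 = 17.50

17.50


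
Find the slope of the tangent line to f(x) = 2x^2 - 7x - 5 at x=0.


The slope of the tangent line equals f'(x) at the point.
f(x) = 2x^2 - 7x - 5
f'(x) = 4x - 7
At x = 0:
f'(0) = 4 * 0 - 7
= 0 - 7
= -7

-7


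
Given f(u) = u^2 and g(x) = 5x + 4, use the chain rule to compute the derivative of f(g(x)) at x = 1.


Using the chain rule: (f(g(x)))' = f'(g(x)) * g'(x)
First, find g(1):
g(1) = 5 * 1 + 4 = 9
Next, f'(u) = 2u
And g'(x) = 5
So f'(g(1)) * g'(1)
= 2 * 9 * 5
= 90

90


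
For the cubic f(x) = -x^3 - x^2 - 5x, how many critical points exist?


Find where f'(x) = 0:
f(x) = -x^3 - x^2 - 5x
f'(x) = -3x^2 - 2x - 5
This is a quadratic in x. Use the discriminant to count real roots.
Discriminant = (-2)^2 - 4 * (-3) * (-5)
= 4 - 60
= -56
Since discriminant < 0, f'(x) = 0 has no real solutions.
Number of critical points: 0

0


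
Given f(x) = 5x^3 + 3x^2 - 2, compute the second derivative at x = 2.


First derivative:
f'(x) = 15x^2 + 6x
Second derivative:
f''(x) = 30x + 6
Substitute x = 2:
f''(2) = 30 * 2 + 6
= 60 + 6
= 66

66


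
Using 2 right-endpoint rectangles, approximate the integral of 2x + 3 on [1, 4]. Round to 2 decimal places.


Right Riemann sum uses right endpoints of each subinterval.
Interval: [1, 4], n = 2
dx = (4 - 1) / 2 = 3/2
Right endpoints: [5/2, 4]
f values: [8, 11]
Sum = dx * (sum of f values)
= 3/2 * 19
= 57/2 = 28.50

28.50


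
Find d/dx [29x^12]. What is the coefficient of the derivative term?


We apply the power rule: d/dx [ax^n] = a*n * x^(n-1)
d/dx [29x^12]
= 29 * 12 * x^(12-1)
= 348x^11
The coefficient is 348

348


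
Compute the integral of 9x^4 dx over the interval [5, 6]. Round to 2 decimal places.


Find the antiderivative of 9x^4:
F(x) = 9/5 * x^5
Apply the Fundamental Theorem of Calculus:
F(6) - F(5)
= 9/5 * 6^5 - 9/5 * 5^5
= 9/5 * (7776 - 3125)
= 9/5 * 4651
= 41859/5 = 8371.80

8371.80


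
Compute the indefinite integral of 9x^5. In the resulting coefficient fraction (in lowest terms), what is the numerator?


Apply the power rule for integration:
integral of ax^n dx = a/(n+1) * x^(n+1) + C
integral of 9x^5 dx
= 9/6 * x^6 + C
= 3/2 * x^6 + C
The coefficient in lowest terms is 3/2, and its numerator is 3

3


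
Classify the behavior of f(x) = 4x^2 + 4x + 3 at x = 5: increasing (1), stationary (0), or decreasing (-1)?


Compute f'(x) to determine behavior:
f'(x) = 8x + 4
f'(5) = 8 * 5 + 4
= 40 + 4
= 44
Since f'(5) > 0, the function is increasing (1)

1


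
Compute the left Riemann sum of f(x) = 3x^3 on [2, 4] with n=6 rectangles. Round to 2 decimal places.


Left Riemann sum uses left endpoints of each subinterval.
Interval: [2, 4], n = 6
dx = (4 - 2) / 6 = 1/3
Left endpoints: [2, 7/3, 8/3, 3, 10/3, 11/3]
f values: [24, 343/9, 512/9, 81, 1000/9, 1331/9]
Sum = dx * (sum of f values)
= 1/3 * 459
= 153 = 153.00

153.00


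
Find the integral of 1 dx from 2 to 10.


The integral of a constant k over [a, b] equals k * (b - a).
integral from 2 to 10 of 1 dx
= 1 * (10 - 2)
= 1 * 8
= 8

8


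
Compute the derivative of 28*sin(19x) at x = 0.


Apply the chain rule to differentiate 28*sin(19x):
d/dx [28*sin(19x)]
= 28 * cos(19x) * d/dx(19x)
= 28 * 19 * cos(19x)
= 532 * cos(19x)
Evaluate at x = 0:
= 532 * cos(0)
= 532 * 1
= 532

532


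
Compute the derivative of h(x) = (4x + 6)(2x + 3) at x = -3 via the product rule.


Let u(x) = 4x + 6 and v(x) = 2x + 3
u'(x) = 4
v'(x) = 2
Product rule: h'(x) = u'(x)*v(x) + u(x)*v'(x)
= 4 * (2x + 3) + (4x + 6) * 2
At x = -3:
u(-3) = 4 * (-3) + 6 = -6
v(-3) = 2 * (-3) + 3 = -3
h'(-3) = 4 * (-3) + (-6) * 2
= -12 - 12
= -24

-24


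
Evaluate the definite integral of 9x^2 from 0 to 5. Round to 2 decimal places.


Find the antiderivative of 9x^2:
F(x) = 9/3 * x^3
Apply the Fundamental Theorem of Calculus:
F(5) - F(0)
= 9/3 * 5^3 - 9/3 * 0^3
= 9/3 * (125 - 0)
= 9/3 * 125
= 375 = 375.00

375.00


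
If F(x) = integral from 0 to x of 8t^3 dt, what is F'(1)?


By the Fundamental Theorem of Calculus (Part 1):
If F(x) = integral from 0 to x of f(t) dt, then F'(x) = f(x)
Here f(t) = 8t^3
So F'(x) = 8x^3
Evaluate at x = 1:
F'(1) = 8 * 1^3
= 8 * 1
= 8

8


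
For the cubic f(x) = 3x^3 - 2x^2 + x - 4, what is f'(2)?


Differentiate f(x) = 3x^3 - 2x^2 + x - 4 term by term:
f'(x) = 9x^2 - 4x + 1
Substitute x = 2:
f'(2) = 9 * 2^2 - 4 * 2 + 1
= 36 - 8 + 1
= 29

29


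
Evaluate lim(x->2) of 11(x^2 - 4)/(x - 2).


Direct substitution gives 0/0, so we factor the numerator.
Factor: 11(x^2 - 4) = 11 * (x - 2)(x + 2)
Cancel the common factor (x - 2):
11(x^2 - 4)/(x - 2) = 11 * (x + 2)
Now substitute x = 2:
= 11 * (2 + 2) = 44

44


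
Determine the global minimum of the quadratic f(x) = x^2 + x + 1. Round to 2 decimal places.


For a quadratic f(x) = ax^2 + bx + c with a > 0, the minimum is at the vertex.
Vertex x-coordinate: x = -b/(2a)
x = -(1) / (2 * 1)
x = -1/2
Substitute back to find the minimum value:
f(-1/2) = 1 * (-1/2)^2 + 1 * (-1/2) + 1
= 1/4 - 1/2 + 1
= 3/4 = 0.75

0.75


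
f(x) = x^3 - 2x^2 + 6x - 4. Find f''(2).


First derivative:
f'(x) = 3x^2 - 4x + 6
Second derivative:
f''(x) = 6x - 4
Substitute x = 2:
f''(2) = 6 * 2 - 4
= 12 - 4
= 8

8


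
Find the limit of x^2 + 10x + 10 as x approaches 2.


Since polynomials are continuous, we use direct substitution.
lim(x->2) of x^2 + 10x + 10
= 1 * 2^2 + 10 * 2 + 10
= 4 + 20 + 10
= 34

34


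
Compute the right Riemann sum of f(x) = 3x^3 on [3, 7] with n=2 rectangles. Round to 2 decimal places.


Right Riemann sum uses right endpoints of each subinterval.
Interval: [3, 7], n = 2
dx = (7 - 3) / 2 = 2
Right endpoints: [5, 7]
f values: [375, 1029]
Sum = dx * (sum of f values)
= 2 * 1404
= 2808 = 2808.00

2808.00


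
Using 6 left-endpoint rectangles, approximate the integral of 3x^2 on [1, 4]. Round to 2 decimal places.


Left Riemann sum uses left endpoints of each subinterval.
Interval: [1, 4], n = 6
dx = (4 - 1) / 6 = 1/2
Left endpoints: [1, 3/2, 2, 5/2, 3, 7/2]
f values: [3, 27/4, 12, 75/4, 27, 147/4]
Sum = dx * (sum of f values)
= 1/2 * 417/4
= 417/8 ≈ 52.13

52.13


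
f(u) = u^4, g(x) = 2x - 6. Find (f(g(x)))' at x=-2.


Using the chain rule: (f(g(x)))' = f'(g(x)) * g'(x)
First, find g(-2):
g(-2) = 2 * (-2) - 6 = -10
Next, f'(u) = 4u^3
And g'(x) = 2
So f'(g(-2)) * g'(-2)
= 4 * (-10)^3 * 2
= 4 * (-1000) * 2
= -8000

-8000


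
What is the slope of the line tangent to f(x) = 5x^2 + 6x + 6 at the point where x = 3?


The slope of the tangent line equals f'(x) at the point.
f(x) = 5x^2 + 6x + 6
f'(x) = 10x + 6
At x = 3:
f'(3) = 10 * 3 + 6
= 30 + 6
= 36

36


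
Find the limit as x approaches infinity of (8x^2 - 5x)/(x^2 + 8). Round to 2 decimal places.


For limits at infinity with equal-degree polynomials,
we compare leading coefficients.
Numerator leading term: 8x^2
Denominator leading term: x^2
Divide both by x^2:
lim = (8 - 5/x) / (1 + 8/x^2)
As x -> infinity, the 1/x and 1/x^2 terms vanish:
= 8/1 = 8 = 8.00

8.00


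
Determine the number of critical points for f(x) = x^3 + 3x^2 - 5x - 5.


Find where f'(x) = 0:
f(x) = x^3 + 3x^2 - 5x - 5
f'(x) = 3x^2 + 6x - 5
This is a quadratic in x. Use the discriminant to count real roots.
Discriminant = (6)^2 - 4 * 3 * (-5)
= 36 - (-60)
= 96
Since discriminant > 0, f'(x) = 0 has 2 real solutions.
Number of critical points: 2

2


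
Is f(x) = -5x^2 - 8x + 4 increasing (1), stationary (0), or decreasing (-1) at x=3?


Compute f'(x) to determine behavior:
f'(x) = -10x - 8
f'(3) = -10 * 3 - 8
= -30 - 8
= -38
Since f'(3) < 0, the function is decreasing (-1)

-1


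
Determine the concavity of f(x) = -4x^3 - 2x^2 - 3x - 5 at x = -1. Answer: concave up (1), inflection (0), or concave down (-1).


Concavity is determined by the sign of f''(x).
f(x) = -4x^3 - 2x^2 - 3x - 5
f'(x) = -12x^2 - 4x - 3
f''(x) = -24x - 4
f''(-1) = -24 * (-1) - 4
= 24 - 4
= 20
Since f''(-1) > 0, the function is concave up (1)

1


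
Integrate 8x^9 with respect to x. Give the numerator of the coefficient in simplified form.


Apply the power rule for integration:
integral of ax^n dx = a/(n+1) * x^(n+1) + C
integral of 8x^9 dx
= 8/10 * x^10 + C
= 4/5 * x^10 + C
The coefficient in lowest terms is 4/5, and its numerator is 4

4


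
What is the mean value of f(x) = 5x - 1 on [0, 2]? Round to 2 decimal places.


Average value = 1/(b-a) * integral from a to b of f(x) dx
First compute the integral of 5x - 1:
F(x) = (5/2)x^2 - x
F(2) = 5/2 * 4 - 1 * 2 = 8
F(0) = 5/2 * 0 - 1 * 0 = 0
Integral = 8 - 0 = 8
Average = 8 / (2 - 0) = 8 / 2
= 4 = 4.00

4.00


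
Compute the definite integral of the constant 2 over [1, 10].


The integral of a constant k over [a, b] equals k * (b - a).
integral from 1 to 10 of 2 dx
= 2 * (10 - 1)
= 2 * 9
= 18

18


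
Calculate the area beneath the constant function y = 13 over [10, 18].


The area under a constant function y = 13 is a rectangle.
Width = 18 - 10 = 8
Height = 13
Area = width * height
= 8 * 13
= 104

104


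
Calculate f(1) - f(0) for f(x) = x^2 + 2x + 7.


Net change = f(b) - f(a)
f(x) = x^2 + 2x + 7
Compute f(1):
f(1) = 1 * 1^2 + 2 * 1 + 7
= 1 + 2 + 7
= 10
Compute f(0):
f(0) = 1 * 0^2 + 2 * 0 + 7
= 0 + 0 + 7
= 7
Net change = 10 - 7 = 3

3


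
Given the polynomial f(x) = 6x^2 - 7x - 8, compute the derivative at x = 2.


Differentiate term by term using power and sum rules:
f(x) = 6x^2 - 7x - 8
f'(x) = 12x - 7
Substitute x = 2:
f'(2) = 12 * 2 - 7
= 24 - 7
= 17

17


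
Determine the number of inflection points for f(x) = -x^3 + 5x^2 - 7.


Inflection points occur where f''(x) = 0 and concavity changes.
f(x) = -x^3 + 5x^2 - 7
f'(x) = -3x^2 + 10x
f''(x) = -6x + 10
Set f''(x) = 0:
-6x + 10 = 0
x = -10 / (-6) = 5/3
Since f''(x) is linear (degree 1), it changes sign at this point.
Therefore there is exactly 1 inflection point.

1


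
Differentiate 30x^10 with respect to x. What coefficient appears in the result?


We apply the power rule: d/dx [ax^n] = a*n * x^(n-1)
d/dx [30x^10]
= 30 * 10 * x^(10-1)
= 300x^9
The coefficient is 300

300


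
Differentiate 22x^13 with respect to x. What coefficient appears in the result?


We apply the power rule: d/dx [ax^n] = a*n * x^(n-1)
d/dx [22x^13]
= 22 * 13 * x^(13-1)
= 286x^12
The coefficient is 286

286


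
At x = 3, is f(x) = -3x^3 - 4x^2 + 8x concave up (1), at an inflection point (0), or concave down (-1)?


Concavity is determined by the sign of f''(x).
f(x) = -3x^3 - 4x^2 + 8x
f'(x) = -9x^2 - 8x + 8
f''(x) = -18x - 8
f''(3) = -18 * 3 - 8
= -54 - 8
= -62
Since f''(3) < 0, the function is concave down (-1)

-1


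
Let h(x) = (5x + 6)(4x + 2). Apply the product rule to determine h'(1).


Let u(x) = 5x + 6 and v(x) = 4x + 2
u'(x) = 5
v'(x) = 4
Product rule: h'(x) = u'(x)*v(x) + u(x)*v'(x)
= 5 * (4x + 2) + (5x + 6) * 4
At x = 1:
u(1) = 5 * 1 + 6 = 11
v(1) = 4 * 1 + 2 = 6
h'(1) = 5 * 6 + 11 * 4
= 30 + 44
= 74

74


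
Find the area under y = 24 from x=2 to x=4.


The area under a constant function y = 24 is a rectangle.
Width = 4 - 2 = 2
Height = 24
Area = width * height
= 2 * 24
= 48

48


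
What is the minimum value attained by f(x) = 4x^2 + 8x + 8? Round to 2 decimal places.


For a quadratic f(x) = ax^2 + bx + c with a > 0, the minimum is at the vertex.
Vertex x-coordinate: x = -b/(2a)
x = -(8) / (2 * 4)
x = -8/8 = -1
Substitute back to find the minimum value:
f(-1) = 4 * (-1)^2 + 8 * (-1) + 8
= 4 - 8 + 8
= 4 = 4.00

4.00


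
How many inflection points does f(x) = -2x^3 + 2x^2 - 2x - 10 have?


Inflection points occur where f''(x) = 0 and concavity changes.
f(x) = -2x^3 + 2x^2 - 2x - 10
f'(x) = -6x^2 + 4x - 2
f''(x) = -12x + 4
Set f''(x) = 0:
-12x + 4 = 0
x = -4 / (-12) = 1/3
Since f''(x) is linear (degree 1), it changes sign at this point.
Therefore there is exactly 1 inflection point.

1


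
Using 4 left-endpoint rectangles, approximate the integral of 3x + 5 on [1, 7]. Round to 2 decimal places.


Left Riemann sum uses left endpoints of each subinterval.
Interval: [1, 7], n = 4
dx = (7 - 1) / 4 = 3/2
Left endpoints: [1, 5/2, 4, 11/2]
f values: [8, 25/2, 17, 43/2]
Sum = dx * (sum of f values)
= 3/2 * 59
= 177/2 = 88.50

88.50


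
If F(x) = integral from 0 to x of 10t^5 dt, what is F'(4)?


By the Fundamental Theorem of Calculus (Part 1):
If F(x) = integral from 0 to x of f(t) dt, then F'(x) = f(x)
Here f(t) = 10t^5
So F'(x) = 10x^5
Evaluate at x = 4:
F'(4) = 10 * 4^5
= 10 * 1024
= 10240

10240


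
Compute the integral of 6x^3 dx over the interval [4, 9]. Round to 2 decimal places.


Find the antiderivative of 6x^3:
F(x) = 6/4 * x^4
Apply the Fundamental Theorem of Calculus:
F(9) - F(4)
= 6/4 * 9^4 - 6/4 * 4^4
= 6/4 * (6561 - 256)
= 6/4 * 6305
= 18915/2 = 9457.50

9457.50


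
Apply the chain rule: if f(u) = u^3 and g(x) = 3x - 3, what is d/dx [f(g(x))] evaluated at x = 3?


Using the chain rule: (f(g(x)))' = f'(g(x)) * g'(x)
First, find g(3):
g(3) = 3 * 3 - 3 = 6
Next, f'(u) = 3u^2
And g'(x) = 3
So f'(g(3)) * g'(3)
= 3 * 6^2 * 3
= 3 * 36 * 3
= 324

324


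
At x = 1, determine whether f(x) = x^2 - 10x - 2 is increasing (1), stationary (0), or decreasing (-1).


Compute f'(x) to determine behavior:
f'(x) = 2x - 10
f'(1) = 2 * 1 - 10
= 2 - 10
= -8
Since f'(1) < 0, the function is decreasing (-1)

-1


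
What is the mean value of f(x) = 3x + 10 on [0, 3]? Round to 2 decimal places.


Average value = 1/(b-a) * integral from a to b of f(x) dx
First compute the integral of 3x + 10:
F(x) = (3/2)x^2 + 10x
F(3) = 3/2 * 9 + 10 * 3 = 87/2
F(0) = 3/2 * 0 + 10 * 0 = 0
Integral = 87/2 - 0 = 87/2
Average = (87/2) / (3 - 0) = (87/2) / 3
= 29/2 = 14.50

14.50


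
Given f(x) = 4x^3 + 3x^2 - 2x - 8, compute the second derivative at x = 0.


First derivative:
f'(x) = 12x^2 + 6x - 2
Second derivative:
f''(x) = 24x + 6
Substitute x = 0:
f''(0) = 24 * 0 + 6
= 0 + 6
= 6

6


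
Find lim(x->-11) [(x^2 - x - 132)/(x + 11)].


Direct substitution gives 0/0, so we factor the numerator.
Factor: (x^2 - x - 132) = (x + 11)(x - 12)
Cancel the common factor (x + 11):
(x^2 - x - 132)/(x + 11) = (x - 12)
Now substitute x = -11:
= (-11) - (12) = -23

-23


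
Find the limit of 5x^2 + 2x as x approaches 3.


Since polynomials are continuous, we use direct substitution.
lim(x->3) of 5x^2 + 2x
= 5 * 3^2 + 2 * 3 + 0
= 45 + 6 + 0
= 51

51


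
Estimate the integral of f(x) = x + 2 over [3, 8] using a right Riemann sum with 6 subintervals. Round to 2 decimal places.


Right Riemann sum uses right endpoints of each subinterval.
Interval: [3, 8], n = 6
dx = (8 - 3) / 6 = 5/6
Right endpoints: [23/6, 14/3, 11/2, 19/3, 43/6, 8]
f values: [35/6, 20/3, 15/2, 25/3, 55/6, 10]
Sum = dx * (sum of f values)
= 5/6 * 95/2
= 475/12 ≈ 39.58

39.58


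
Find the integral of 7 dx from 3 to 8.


The integral of a constant k over [a, b] equals k * (b - a).
integral from 3 to 8 of 7 dx
= 7 * (8 - 3)
= 7 * 5
= 35

35


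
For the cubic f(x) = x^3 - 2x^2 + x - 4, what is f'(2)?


Differentiate f(x) = x^3 - 2x^2 + x - 4 term by term:
f'(x) = 3x^2 - 4x + 1
Substitute x = 2:
f'(2) = 3 * 2^2 - 4 * 2 + 1
= 12 - 8 + 1
= 5

5


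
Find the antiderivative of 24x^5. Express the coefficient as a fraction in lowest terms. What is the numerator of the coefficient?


Apply the power rule for integration:
integral of ax^n dx = a/(n+1) * x^(n+1) + C
integral of 24x^5 dx
= 24/6 * x^6 + C
= 4 * x^6 + C
The coefficient in lowest terms is 4 = 4/1, so its numerator is 4

4


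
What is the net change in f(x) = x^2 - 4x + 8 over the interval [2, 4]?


Net change = f(b) - f(a)
f(x) = x^2 - 4x + 8
Compute f(4):
f(4) = 1 * 4^2 - 4 * 4 + 8
= 16 - 16 + 8
= 8
Compute f(2):
f(2) = 1 * 2^2 - 4 * 2 + 8
= 4 - 8 + 8
= 4
Net change = 8 - 4 = 4

4


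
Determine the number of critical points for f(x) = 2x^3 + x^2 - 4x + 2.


Find where f'(x) = 0:
f(x) = 2x^3 + x^2 - 4x + 2
f'(x) = 6x^2 + 2x - 4
This is a quadratic in x. Use the discriminant to count real roots.
Discriminant = (2)^2 - 4 * 6 * (-4)
= 4 - (-96)
= 100
Since discriminant > 0, f'(x) = 0 has 2 real solutions.
Number of critical points: 2

2


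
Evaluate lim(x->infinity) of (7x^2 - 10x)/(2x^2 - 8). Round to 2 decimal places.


For limits at infinity with equal-degree polynomials,
we compare leading coefficients.
Numerator leading term: 7x^2
Denominator leading term: 2x^2
Divide both by x^2:
lim = (7 - 10/x) / (2 - 8/x^2)
As x -> infinity, the 1/x and 1/x^2 terms vanish:
= 7/2 = 3.50

3.50


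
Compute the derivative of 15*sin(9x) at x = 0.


Apply the chain rule to differentiate 15*sin(9x):
d/dx [15*sin(9x)]
= 15 * cos(9x) * d/dx(9x)
= 15 * 9 * cos(9x)
= 135 * cos(9x)
Evaluate at x = 0:
= 135 * cos(0)
= 135 * 1
= 135

135


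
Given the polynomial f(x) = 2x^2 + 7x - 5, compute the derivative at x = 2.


Differentiate term by term using power and sum rules:
f(x) = 2x^2 + 7x - 5
f'(x) = 4x + 7
Substitute x = 2:
f'(2) = 4 * 2 + 7
= 8 + 7
= 15

15


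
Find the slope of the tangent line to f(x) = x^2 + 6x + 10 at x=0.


The slope of the tangent line equals f'(x) at the point.
f(x) = x^2 + 6x + 10
f'(x) = 2x + 6
At x = 0:
f'(0) = 2 * 0 + 6
= 0 + 6
= 6

6


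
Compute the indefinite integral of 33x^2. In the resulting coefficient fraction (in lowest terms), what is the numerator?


Apply the power rule for integration:
integral of ax^n dx = a/(n+1) * x^(n+1) + C
integral of 33x^2 dx
= 33/3 * x^3 + C
= 11 * x^3 + C
The coefficient in lowest terms is 11 = 11/1, so its numerator is 11

11


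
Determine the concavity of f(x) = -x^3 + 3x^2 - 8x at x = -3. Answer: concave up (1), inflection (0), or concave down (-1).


Concavity is determined by the sign of f''(x).
f(x) = -x^3 + 3x^2 - 8x
f'(x) = -3x^2 + 6x - 8
f''(x) = -6x + 6
f''(-3) = -6 * (-3) + 6
= 18 + 6
= 24
Since f''(-3) > 0, the function is concave up (1)

1


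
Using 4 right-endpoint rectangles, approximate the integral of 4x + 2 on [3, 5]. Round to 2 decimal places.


Right Riemann sum uses right endpoints of each subinterval.
Interval: [3, 5], n = 4
dx = (5 - 3) / 4 = 1/2
Right endpoints: [7/2, 4, 9/2, 5]
f values: [16, 18, 20, 22]
Sum = dx * (sum of f values)
= 1/2 * 76
= 38 = 38.00

38.00


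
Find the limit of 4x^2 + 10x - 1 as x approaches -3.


Since polynomials are continuous, we use direct substitution.
lim(x->-3) of 4x^2 + 10x - 1
= 4 * (-3)^2 + 10 * (-3) - 1
= 36 - 30 - 1
= 5

5


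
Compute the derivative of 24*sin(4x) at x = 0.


Apply the chain rule to differentiate 24*sin(4x):
d/dx [24*sin(4x)]
= 24 * cos(4x) * d/dx(4x)
= 24 * 4 * cos(4x)
= 96 * cos(4x)
Evaluate at x = 0:
= 96 * cos(0)
= 96 * 1
= 96

96


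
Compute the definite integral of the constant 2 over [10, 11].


The integral of a constant k over [a, b] equals k * (b - a).
integral from 10 to 11 of 2 dx
= 2 * (11 - 10)
= 2 * 1
= 2

2


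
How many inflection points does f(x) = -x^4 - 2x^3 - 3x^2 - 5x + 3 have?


Inflection points occur where f''(x) = 0 and concavity changes.
f(x) = -x^4 - 2x^3 - 3x^2 - 5x + 3
f'(x) = -4x^3 - 6x^2 - 6x - 5
f''(x) = -12x^2 - 12x - 6
This is a quadratic in x. Use the discriminant to count real roots.
Discriminant = (-12)^2 - 4 * (-12) * (-6)
= 144 - 288
= -144
Since discriminant < 0, f''(x) = 0 has no real solutions.
Number of inflection points: 0

0


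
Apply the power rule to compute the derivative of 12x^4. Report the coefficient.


We apply the power rule: d/dx [ax^n] = a*n * x^(n-1)
d/dx [12x^4]
= 12 * 4 * x^(4-1)
= 48x^3
The coefficient is 48

48


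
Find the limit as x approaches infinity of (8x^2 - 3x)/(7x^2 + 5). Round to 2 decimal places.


For limits at infinity with equal-degree polynomials,
we compare leading coefficients.
Numerator leading term: 8x^2
Denominator leading term: 7x^2
Divide both by x^2:
lim = (8 - 3/x) / (7 + 5/x^2)
As x -> infinity, the 1/x and 1/x^2 terms vanish:
= 8/7 ≈ 1.14

1.14


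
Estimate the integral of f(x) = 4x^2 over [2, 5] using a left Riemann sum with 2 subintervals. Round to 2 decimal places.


Left Riemann sum uses left endpoints of each subinterval.
Interval: [2, 5], n = 2
dx = (5 - 2) / 2 = 3/2
Left endpoints: [2, 7/2]
f values: [16, 49]
Sum = dx * (sum of f values)
= 3/2 * 65
= 195/2 = 97.50

97.50


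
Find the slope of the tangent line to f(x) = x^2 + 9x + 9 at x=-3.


The slope of the tangent line equals f'(x) at the point.
f(x) = x^2 + 9x + 9
f'(x) = 2x + 9
At x = -3:
f'(-3) = 2 * (-3) + 9
= -6 + 9
= 3

3


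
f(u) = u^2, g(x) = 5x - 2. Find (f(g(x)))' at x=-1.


Using the chain rule: (f(g(x)))' = f'(g(x)) * g'(x)
First, find g(-1):
g(-1) = 5 * (-1) - 2 = -7
Next, f'(u) = 2u
And g'(x) = 5
So f'(g(-1)) * g'(-1)
= 2 * (-7) * 5
= -70

-70


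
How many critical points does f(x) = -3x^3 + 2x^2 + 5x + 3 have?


Find where f'(x) = 0:
f(x) = -3x^3 + 2x^2 + 5x + 3
f'(x) = -9x^2 + 4x + 5
This is a quadratic in x. Use the discriminant to count real roots.
Discriminant = (4)^2 - 4 * (-9) * 5
= 16 - (-180)
= 196
Since discriminant > 0, f'(x) = 0 has 2 real solutions.
Number of critical points: 2

2


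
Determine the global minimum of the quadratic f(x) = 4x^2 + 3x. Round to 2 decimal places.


For a quadratic f(x) = ax^2 + bx + c with a > 0, the minimum is at the vertex.
Vertex x-coordinate: x = -b/(2a)
x = -(3) / (2 * 4)
x = -3/8
Substitute back to find the minimum value:
f(-3/8) = 4 * (-3/8)^2 + 3 * (-3/8) + 0
= 9/16 - 9/8 + 0
= -9/16 ≈ -0.56

-0.56


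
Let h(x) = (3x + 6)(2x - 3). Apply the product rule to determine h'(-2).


Let u(x) = 3x + 6 and v(x) = 2x - 3
u'(x) = 3
v'(x) = 2
Product rule: h'(x) = u'(x)*v(x) + u(x)*v'(x)
= 3 * (2x - 3) + (3x + 6) * 2
At x = -2:
u(-2) = 3 * (-2) + 6 = 0
v(-2) = 2 * (-2) - 3 = -7
h'(-2) = 3 * (-7) + 0 * 2
= -21 + 0
= -21

-21


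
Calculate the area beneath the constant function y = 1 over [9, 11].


The area under a constant function y = 1 is a rectangle.
Width = 11 - 9 = 2
Height = 1
Area = width * height
= 2 * 1
= 2

2


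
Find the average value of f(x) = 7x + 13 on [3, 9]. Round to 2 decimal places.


Average value = 1/(b-a) * integral from a to b of f(x) dx
First compute the integral of 7x + 13:
F(x) = (7/2)x^2 + 13x
F(9) = 7/2 * 81 + 13 * 9 = 801/2
F(3) = 7/2 * 9 + 13 * 3 = 141/2
Integral = 801/2 - 141/2 = 330
Average = 330 / (9 - 3) = 330 / 6
= 55 = 55.00

55.00


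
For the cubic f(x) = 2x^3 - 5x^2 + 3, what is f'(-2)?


Differentiate f(x) = 2x^3 - 5x^2 + 3 term by term:
f'(x) = 6x^2 - 10x
Substitute x = -2:
f'(-2) = 6 * (-2)^2 - 10 * (-2) + 0
= 24 + 20 + 0
= 44

44


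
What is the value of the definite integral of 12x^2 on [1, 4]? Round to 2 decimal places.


Find the antiderivative of 12x^2:
F(x) = 12/3 * x^3
Apply the Fundamental Theorem of Calculus:
F(4) - F(1)
= 12/3 * 4^3 - 12/3 * 1^3
= 12/3 * (64 - 1)
= 12/3 * 63
= 252 = 252.00

252.00


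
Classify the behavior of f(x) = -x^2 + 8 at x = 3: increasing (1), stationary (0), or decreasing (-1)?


Compute f'(x) to determine behavior:
f'(x) = -2x
f'(3) = -2 * 3 + 0
= -6 + 0
= -6
Since f'(3) < 0, the function is decreasing (-1)

-1


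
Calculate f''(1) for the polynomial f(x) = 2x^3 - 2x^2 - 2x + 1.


First derivative:
f'(x) = 6x^2 - 4x - 2
Second derivative:
f''(x) = 12x - 4
Substitute x = 1:
f''(1) = 12 * 1 - 4
= 12 - 4
= 8

8


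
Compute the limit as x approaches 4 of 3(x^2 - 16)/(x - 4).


Direct substitution gives 0/0, so we factor the numerator.
Factor: 3(x^2 - 16) = 3 * (x - 4)(x + 4)
Cancel the common factor (x - 4):
3(x^2 - 16)/(x - 4) = 3 * (x + 4)
Now substitute x = 4:
= 3 * (4 + 4) = 24

24


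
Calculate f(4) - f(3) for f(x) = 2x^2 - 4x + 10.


Net change = f(b) - f(a)
f(x) = 2x^2 - 4x + 10
Compute f(4):
f(4) = 2 * 4^2 - 4 * 4 + 10
= 32 - 16 + 10
= 26
Compute f(3):
f(3) = 2 * 3^2 - 4 * 3 + 10
= 18 - 12 + 10
= 16
Net change = 26 - 16 = 10

10


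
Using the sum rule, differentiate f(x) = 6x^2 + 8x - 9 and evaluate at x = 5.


Differentiate term by term using power and sum rules:
f(x) = 6x^2 + 8x - 9
f'(x) = 12x + 8
Substitute x = 5:
f'(5) = 12 * 5 + 8
= 60 + 8
= 68

68


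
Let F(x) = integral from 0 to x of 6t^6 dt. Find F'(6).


By the Fundamental Theorem of Calculus (Part 1):
If F(x) = integral from 0 to x of f(t) dt, then F'(x) = f(x)
Here f(t) = 6t^6
So F'(x) = 6x^6
Evaluate at x = 6:
F'(6) = 6 * 6^6
= 6 * 46656
= 279936

279936


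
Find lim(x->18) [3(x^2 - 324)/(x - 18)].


Direct substitution gives 0/0, so we factor the numerator.
Factor: 3(x^2 - 324) = 3 * (x - 18)(x + 18)
Cancel the common factor (x - 18):
3(x^2 - 324)/(x - 18) = 3 * (x + 18)
Now substitute x = 18:
= 3 * (18 + 18) = 108

108


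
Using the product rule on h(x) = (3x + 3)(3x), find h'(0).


Let u(x) = 3x + 3 and v(x) = 3x
u'(x) = 3
v'(x) = 3
Product rule: h'(x) = u'(x)*v(x) + u(x)*v'(x)
= 3 * (3x) + (3x + 3) * 3
At x = 0:
u(0) = 3 * 0 + 3 = 3
v(0) = 3 * 0 + 0 = 0
h'(0) = 3 * 0 + 3 * 3
= 0 + 9
= 9

9


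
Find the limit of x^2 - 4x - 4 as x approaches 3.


Since polynomials are continuous, we use direct substitution.
lim(x->3) of x^2 - 4x - 4
= 1 * 3^2 - 4 * 3 - 4
= 9 - 12 - 4
= -7

-7


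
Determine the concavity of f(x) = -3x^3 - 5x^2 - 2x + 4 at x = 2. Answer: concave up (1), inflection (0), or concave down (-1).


Concavity is determined by the sign of f''(x).
f(x) = -3x^3 - 5x^2 - 2x + 4
f'(x) = -9x^2 - 10x - 2
f''(x) = -18x - 10
f''(2) = -18 * 2 - 10
= -36 - 10
= -46
Since f''(2) < 0, the function is concave down (-1)

-1


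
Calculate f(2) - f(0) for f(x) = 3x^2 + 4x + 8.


Net change = f(b) - f(a)
f(x) = 3x^2 + 4x + 8
Compute f(2):
f(2) = 3 * 2^2 + 4 * 2 + 8
= 12 + 8 + 8
= 28
Compute f(0):
f(0) = 3 * 0^2 + 4 * 0 + 8
= 0 + 0 + 8
= 8
Net change = 28 - 8 = 20

20


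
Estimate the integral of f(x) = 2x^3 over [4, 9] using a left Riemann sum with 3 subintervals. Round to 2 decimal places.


Left Riemann sum uses left endpoints of each subinterval.
Interval: [4, 9], n = 3
dx = (9 - 4) / 3 = 5/3
Left endpoints: [4, 17/3, 22/3]
f values: [128, 9826/27, 21296/27]
Sum = dx * (sum of f values)
= 5/3 * 3842/3
= 19210/9 ≈ 2134.44

2134.44
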